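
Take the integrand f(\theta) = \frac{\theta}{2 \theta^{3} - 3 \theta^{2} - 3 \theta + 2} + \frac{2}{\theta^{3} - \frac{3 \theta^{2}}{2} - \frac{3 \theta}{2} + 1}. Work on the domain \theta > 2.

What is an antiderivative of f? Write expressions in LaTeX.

The denominator factors as \left(\theta - 2\right) \left(\theta + 1\right) \left(2 \theta - 1\right); partial fractions split f into directly integrable pieces: - \frac{2}{2 \theta - 1} + \frac{1}{3 \left(\theta + 1\right)} + \frac{2}{3 \left(\theta - 2\right)}.
Check: d/d\theta[\frac{2 \log{\left(\theta - 2 \right)}}{3} - \log{\left(\theta - \frac{1}{2} \right)} + \frac{\log{\left(\theta + 1 \right)}}{3}] = \frac{\theta + 4}{2 \theta^{3} - 3 \theta^{2} - 3 \theta + 2}, which equals f(\theta).

An antiderivative is F(\theta) = \frac{2 \log{\left(\theta - 2 \right)}}{3} - \log{\left(\theta - \frac{1}{2} \right)} + \frac{\log{\left(\theta + 1 \right)}}{3}.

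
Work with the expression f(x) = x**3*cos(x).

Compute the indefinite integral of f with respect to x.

F(x) = x**3*sin(x) + 3*x**2*cos(x) - 6*x*sin(x) - 6*cos(x) + C

Whatever form F(x) takes, F'(x) = f(x) is non-negotiable.
Check: d/dx[x**3*sin(x) + 3*x**2*cos(x) - 6*x*sin(x) - 6*cos(x)] = x**3*cos(x) = f(x).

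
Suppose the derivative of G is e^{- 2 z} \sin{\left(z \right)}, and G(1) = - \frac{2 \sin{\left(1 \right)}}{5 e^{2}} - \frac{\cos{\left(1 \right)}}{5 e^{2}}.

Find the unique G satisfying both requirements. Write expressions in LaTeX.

G(z) = \frac{\left(- 2 \sin{\left(z \right)} - \cos{\left(z \right)}\right) e^{- 2 z}}{5}

A first test for any G(z): its z-derivative must equal the given G'(z).
A general antiderivative is - \frac{2 e^{- 2 z} \sin{\left(z \right)}}{5} - \frac{e^{- 2 z} \cos{\left(z \right)}}{5} + C.
The condition gives C = - \frac{2 \sin{\left(1 \right)}}{5 e^{2}} - \frac{\cos{\left(1 \right)}}{5 e^{2}} - (- \frac{2 \sin{\left(1 \right)}}{5 e^{2}} - \frac{\cos{\left(1 \right)}}{5 e^{2}}) = 0.
So G(z) = \frac{\left(- 2 \sin{\left(z \right)} - \cos{\left(z \right)}\right) e^{- 2 z}}{5}.
Check: d/dz[\frac{\left(- 2 \sin{\left(z \right)} - \cos{\left(z \right)}\right) e^{- 2 z}}{5}] = e^{- 2 z} \sin{\left(z \right)} = G'(z).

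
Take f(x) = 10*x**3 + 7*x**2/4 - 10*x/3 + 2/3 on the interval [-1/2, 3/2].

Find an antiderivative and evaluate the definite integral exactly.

Antiderivative: F(x) = (30*x**4 + 7*x**3 - 20*x**2 + 8*x + 30)/12; value = 301/24

The integrand splits into summands that can be handled one at a time.
F(x) = (30*x**4 + 7*x**3 - 20*x**2 + 8*x + 30)/12 is an antiderivative of f.
Check: d/dx[(30*x**4 + 7*x**3 - 20*x**2 + 8*x + 30)/12] = 10*x**3 + 7*x**2/4 - 10*x/3 + 2/3 = f(x).
F(3/2) = 115/8; F(-1/2) = 11/6.
Integral = F(3/2) - F(-1/2) = 301/24.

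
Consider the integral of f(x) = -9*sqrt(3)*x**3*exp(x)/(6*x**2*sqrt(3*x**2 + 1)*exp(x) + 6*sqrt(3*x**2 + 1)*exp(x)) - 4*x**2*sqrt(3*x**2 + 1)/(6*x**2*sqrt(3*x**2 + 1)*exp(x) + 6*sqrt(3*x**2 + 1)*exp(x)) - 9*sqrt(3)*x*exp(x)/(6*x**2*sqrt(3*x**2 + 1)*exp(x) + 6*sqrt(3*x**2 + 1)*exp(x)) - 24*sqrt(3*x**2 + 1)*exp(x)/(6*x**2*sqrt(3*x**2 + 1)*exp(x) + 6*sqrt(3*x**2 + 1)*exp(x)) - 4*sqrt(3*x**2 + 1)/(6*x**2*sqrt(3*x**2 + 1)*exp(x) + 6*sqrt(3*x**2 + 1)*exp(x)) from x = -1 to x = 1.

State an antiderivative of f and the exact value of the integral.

Antiderivative: F(x) = (-3*sqrt(3)*sqrt(3*x**2 + 1)*exp(x) - 24*exp(x)*atan(x) + 4)*exp(-x)/6; value = -2*pi - 2*exp(1)/3 + 2*exp(-1)/3

Integrate term by term and add the pieces.
F(x) = (-3*sqrt(3)*sqrt(3*x**2 + 1)*exp(x) - 24*exp(x)*atan(x) + 4)*exp(-x)/6 is an antiderivative of f.
Check: d/dx[(-3*sqrt(3)*sqrt(3*x**2 + 1)*exp(x) - 24*exp(x)*atan(x) + 4)*exp(-x)/6] = (-9*sqrt(3)*x**3*exp(x) - 4*x**2*sqrt(3*x**2 + 1) - 9*sqrt(3)*x*exp(x) - 24*sqrt(3*x**2 + 1)*exp(x) - 4*sqrt(3*x**2 + 1))/(6*x**2*sqrt(3*x**2 + 1)*exp(x) + 6*sqrt(3*x**2 + 1)*exp(x)), which equals f(x).
F(1) = -pi - sqrt(3) + 2*exp(-1)/3; F(-1) = -sqrt(3) + 2*exp(1)/3 + pi.
Integral = F(1) - F(-1) = -2*pi - 2*exp(1)/3 + 2*exp(-1)/3.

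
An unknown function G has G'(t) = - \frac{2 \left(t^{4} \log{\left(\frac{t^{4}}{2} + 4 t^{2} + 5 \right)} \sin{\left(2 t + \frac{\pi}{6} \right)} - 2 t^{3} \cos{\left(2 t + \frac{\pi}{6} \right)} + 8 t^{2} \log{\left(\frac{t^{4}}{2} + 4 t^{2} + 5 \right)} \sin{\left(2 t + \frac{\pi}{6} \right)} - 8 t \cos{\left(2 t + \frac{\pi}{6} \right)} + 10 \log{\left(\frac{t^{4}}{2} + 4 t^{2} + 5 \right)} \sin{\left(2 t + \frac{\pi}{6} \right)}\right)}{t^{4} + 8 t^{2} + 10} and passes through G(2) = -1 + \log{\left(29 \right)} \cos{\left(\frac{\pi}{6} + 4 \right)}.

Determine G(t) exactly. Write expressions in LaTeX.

G'(t) has the shape u'v + uv' for u = \cos{\left(2 t + \frac{\pi}{6} \right)} and v = \log{\left(\frac{t^{4}}{2} + 4 t^{2} + 5 \right)} — it is the derivative of the product u*v.
A general antiderivative is \log{\left(\frac{t^{4}}{2} + 4 t^{2} + 5 \right)} \cos{\left(2 t + \frac{\pi}{6} \right)} + C.
The condition gives C = -1 + \log{\left(29 \right)} \cos{\left(\frac{\pi}{6} + 4 \right)} - (\log{\left(29 \right)} \cos{\left(\frac{\pi}{6} + 4 \right)}) = -1.
So G(t) = \log{\left(\frac{t^{4}}{2} + 4 t^{2} + 5 \right)} \cos{\left(2 t + \frac{\pi}{6} \right)} - 1.
Check: d/dt[\log{\left(\frac{t^{4}}{2} + 4 t^{2} + 5 \right)} \cos{\left(2 t + \frac{\pi}{6} \right)} - 1] = \frac{- 2 t^{4} \log{\left(\frac{t^{4}}{2} + 4 t^{2} + 5 \right)} \sin{\left(2 t + \frac{\pi}{6} \right)} + 4 t^{3} \cos{\left(2 t + \frac{\pi}{6} \right)} - 16 t^{2} \log{\left(\frac{t^{4}}{2} + 4 t^{2} + 5 \right)} \sin{\left(2 t + \frac{\pi}{6} \right)} + 16 t \cos{\left(2 t + \frac{\pi}{6} \right)} - 20 \log{\left(\frac{t^{4}}{2} + 4 t^{2} + 5 \right)} \sin{\left(2 t + \frac{\pi}{6} \right)}}{t^{4} + 8 t^{2} + 10}, which equals G'(t).

G(t) = \log{\left(\frac{t^{4}}{2} + 4 t^{2} + 5 \right)} \cos{\left(2 t + \frac{\pi}{6} \right)} - 1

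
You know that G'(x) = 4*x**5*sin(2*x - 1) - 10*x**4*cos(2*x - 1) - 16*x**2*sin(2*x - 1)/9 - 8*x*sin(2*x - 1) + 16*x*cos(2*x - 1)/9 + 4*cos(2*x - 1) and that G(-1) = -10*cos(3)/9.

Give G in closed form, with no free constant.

Recognize the product-rule pattern: G'(x) = u'v + uv' with u = -2*x**5 + 8*x**2/9 + 4*x, v = cos(2*x - 1), so integration by parts undoes it.
A general antiderivative is 4*(-3*x**5/2 + 2*x**2/3 + 3*x)*cos(2*x - 1)/3 + C.
The condition gives C = -10*cos(3)/9 - (-10*cos(3)/9) = 0.
So G(x) = 4*(-3*x**5/2 + 2*x**2/3 + 3*x)*cos(2*x - 1)/3.
Check: d/dx[4*(-3*x**5/2 + 2*x**2/3 + 3*x)*cos(2*x - 1)/3] = 4*x**5*sin(2*x - 1) - 10*x**4*cos(2*x - 1) - 16*x**2*sin(2*x - 1)/9 - 8*x*sin(2*x - 1) + 16*x*cos(2*x - 1)/9 + 4*cos(2*x - 1) = G'(x).

G(x) = 4*(-3*x**5/2 + 2*x**2/3 + 3*x)*cos(2*x - 1)/3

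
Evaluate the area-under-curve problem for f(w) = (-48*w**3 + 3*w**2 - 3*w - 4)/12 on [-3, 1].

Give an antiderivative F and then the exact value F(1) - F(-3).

Antiderivative: F(w) = w*(-24*w**3 + 2*w**2 - 3*w - 8)/24; value = 82

Any candidate F(w) must reproduce f(w) exactly when differentiated.
F(w) = w*(-24*w**3 + 2*w**2 - 3*w - 8)/24 is an antiderivative of f.
Check: d/dw[w*(-24*w**3 + 2*w**2 - 3*w - 8)/24] = -4*w**3 + w**2/4 - w/4 - 1/3, which equals f(w).
F(1) = -11/8; F(-3) = -667/8.
Integral = F(1) - F(-3) = 82.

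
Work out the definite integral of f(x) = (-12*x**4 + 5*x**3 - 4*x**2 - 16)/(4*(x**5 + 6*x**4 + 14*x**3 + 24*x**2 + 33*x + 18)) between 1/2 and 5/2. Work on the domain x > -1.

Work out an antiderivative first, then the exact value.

Antiderivative: F(x) = (-777*log(x + 1) + 6336*log(x + 2) - 8113*log(x + 3) + 269*log(x**2 + 3) + 164*sqrt(3)*atan(sqrt(3)*x/3))/672; value = -1159*log(11/2)/96 - 66*log(5/2)/7 - 269*log(13/4)/672 - 41*sqrt(3)*atan(sqrt(3)/6)/168 + 41*sqrt(3)*atan(5*sqrt(3)/6)/168 + 37*log(3/2)/32 + 269*log(37/4)/672 + 131*log(7/2)/12 + 66*log(9/2)/7

The denominator factors as 4*(x + 1)*(x + 2)*(x + 3)*(x**2 + 3); partial fractions split f into directly integrable pieces: (269*x + 246)/(336*(x**2 + 3)) - 1159/(96*(x + 3)) + 66/(7*(x + 2)) - 37/(32*(x + 1)).
F(x) = (-777*log(x + 1) + 6336*log(x + 2) - 8113*log(x + 3) + 269*log(x**2 + 3) + 164*sqrt(3)*atan(sqrt(3)*x/3))/672 is an antiderivative of f.
Check: d/dx[(-777*log(x + 1) + 6336*log(x + 2) - 8113*log(x + 3) + 269*log(x**2 + 3) + 164*sqrt(3)*atan(sqrt(3)*x/3))/672] = (-12*x**4 + 5*x**3 - 4*x**2 - 16)/(4*x**5 + 24*x**4 + 56*x**3 + 96*x**2 + 132*x + 72), which equals f(x).
F(5/2) = -1159*log(11/2)/96 - 37*log(7/2)/32 + 41*sqrt(3)*atan(5*sqrt(3)/6)/168 + 269*log(37/4)/672 + 66*log(9/2)/7; F(1/2) = -1159*log(7/2)/96 - 37*log(3/2)/32 + 41*sqrt(3)*atan(sqrt(3)/6)/168 + 269*log(13/4)/672 + 66*log(5/2)/7.
Integral = F(5/2) - F(1/2) = -1159*log(11/2)/96 - 66*log(5/2)/7 - 269*log(13/4)/672 - 41*sqrt(3)*atan(sqrt(3)/6)/168 + 41*sqrt(3)*atan(5*sqrt(3)/6)/168 + 37*log(3/2)/32 + 269*log(37/4)/672 + 131*log(7/2)/12 + 66*log(9/2)/7.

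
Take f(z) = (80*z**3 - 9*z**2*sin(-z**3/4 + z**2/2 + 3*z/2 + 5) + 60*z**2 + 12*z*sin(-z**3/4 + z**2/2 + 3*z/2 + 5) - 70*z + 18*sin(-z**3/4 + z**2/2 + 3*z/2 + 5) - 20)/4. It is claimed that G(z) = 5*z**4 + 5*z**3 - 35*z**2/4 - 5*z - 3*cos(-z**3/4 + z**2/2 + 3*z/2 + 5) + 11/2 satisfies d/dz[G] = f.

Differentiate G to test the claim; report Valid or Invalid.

d/dz[G] = 20*z**3 - 9*z**2*sin(-z**3/4 + z**2/2 + 3*z/2 + 5)/4 + 15*z**2 + 3*z*sin(-z**3/4 + z**2/2 + 3*z/2 + 5) - 35*z/2 + 9*sin(-z**3/4 + z**2/2 + 3*z/2 + 5)/2 - 5
This equals f(z) exactly, so the claim holds.

Valid - differentiating G returns exactly f.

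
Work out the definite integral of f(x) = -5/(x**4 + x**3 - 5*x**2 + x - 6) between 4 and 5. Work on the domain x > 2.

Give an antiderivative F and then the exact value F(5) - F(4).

Factor the denominator ((x - 2)*(x + 3)*(x**2 + 1)) and decompose: f = (x + 7)/(10*(x**2 + 1)) + 1/(10*(x + 3)) - 1/(5*(x - 2)); each piece integrates to a log, atan, or power term.
F(x) = -log(x - 2)/5 + log(x + 3)/10 + log(x**2 + 1)/20 + 7*atan(x)/10 is an antiderivative of f.
Check: d/dx[-log(x - 2)/5 + log(x + 3)/10 + log(x**2 + 1)/20 + 7*atan(x)/10] = -5/(x**4 + x**3 - 5*x**2 + x - 6) = f(x).
F(5) = -log(3)/5 + log(26)/20 + log(8)/10 + 7*atan(5)/10; F(4) = -log(2)/5 + log(17)/20 + log(7)/10 + 7*atan(4)/10.
Integral = F(5) - F(4) = -7*atan(4)/10 - log(3)/5 - log(7)/10 - log(17)/20 + log(2)/5 + log(26)/20 + log(8)/10 + 7*atan(5)/10.

Antiderivative: F(x) = -log(x - 2)/5 + log(x + 3)/10 + log(x**2 + 1)/20 + 7*atan(x)/10; value = -7*atan(4)/10 - log(3)/5 - log(7)/10 - log(17)/20 + log(2)/5 + log(26)/20 + log(8)/10 + 7*atan(5)/10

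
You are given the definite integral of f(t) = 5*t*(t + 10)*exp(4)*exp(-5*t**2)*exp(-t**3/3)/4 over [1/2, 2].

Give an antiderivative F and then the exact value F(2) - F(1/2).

The substitution u = -t**3/3 - 5*t**2 + 4 works: f is exactly (dF/du)*(du/dt) for that inner function.
F(t) = -5*exp(-t**3/3 - 5*t**2 + 4)/4 is an antiderivative of f.
Check: d/dt[-5*exp(-t**3/3 - 5*t**2 + 4)/4] = (5*t**2 + 50*t)*exp(4)*exp(-5*t**2)*exp(-t**3/3)/4, which equals f(t).
F(2) = -5*exp(-56/3)/4; F(1/2) = -5*exp(65/24)/4.
Integral = F(2) - F(1/2) = -5*exp(-56/3)/4 + 5*exp(65/24)/4.

Antiderivative: F(t) = -5*exp(-t**3/3 - 5*t**2 + 4)/4; value = -5*exp(-56/3)/4 + 5*exp(65/24)/4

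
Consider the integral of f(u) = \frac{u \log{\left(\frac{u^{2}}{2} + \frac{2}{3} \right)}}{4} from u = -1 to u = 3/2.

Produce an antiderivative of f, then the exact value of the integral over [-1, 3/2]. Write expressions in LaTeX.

Differentiate the proposed F(u) back; it has to land on f(u) exactly.
F(u) = \frac{3 u^{2} \log{\left(\frac{u^{2}}{2} + \frac{2}{3} \right)} - 3 u^{2} + 4 \log{\left(3 u^{2} + 4 \right)}}{24} is an antiderivative of f.
Check: d/du[\frac{3 u^{2} \log{\left(\frac{u^{2}}{2} + \frac{2}{3} \right)} - 3 u^{2} + 4 \log{\left(3 u^{2} + 4 \right)}}{24}] = \frac{u \log{\left(3 u^{2} + 4 \right)}}{4} - \frac{u \log{\left(6 \right)}}{4}, which equals f(u).
F(3/2) = - \frac{9}{32} + \frac{9 \log{\left(\frac{43}{24} \right)}}{32} + \frac{\log{\left(\frac{43}{4} \right)}}{6}; F(-1) = - \frac{1}{8} + \frac{\log{\left(\frac{7}{6} \right)}}{8} + \frac{\log{\left(7 \right)}}{6}.
Integral = F(3/2) - F(-1) = - \frac{\log{\left(7 \right)}}{6} - \frac{5}{32} - \frac{\log{\left(\frac{7}{6} \right)}}{8} + \frac{9 \log{\left(\frac{43}{24} \right)}}{32} + \frac{\log{\left(\frac{43}{4} \right)}}{6}.

Antiderivative: F(u) = \frac{3 u^{2} \log{\left(\frac{u^{2}}{2} + \frac{2}{3} \right)} - 3 u^{2} + 4 \log{\left(3 u^{2} + 4 \right)}}{24}; value = - \frac{\log{\left(7 \right)}}{6} - \frac{5}{32} - \frac{\log{\left(\frac{7}{6} \right)}}{8} + \frac{9 \log{\left(\frac{43}{24} \right)}}{32} + \frac{\log{\left(\frac{43}{4} \right)}}{6}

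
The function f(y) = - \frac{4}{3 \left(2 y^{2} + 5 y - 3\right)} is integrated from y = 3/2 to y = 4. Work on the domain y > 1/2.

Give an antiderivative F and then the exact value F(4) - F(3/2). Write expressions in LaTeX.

Antiderivative: F(y) = \frac{4 \left(- \log{\left(y - \frac{1}{2} \right)} + \log{\left(y + 3 \right)}\right)}{21}; value = - \frac{4 \log{\left(\frac{9}{2} \right)}}{21} - \frac{4 \log{\left(\frac{7}{2} \right)}}{21} + \frac{4 \log{\left(7 \right)}}{21}

Factor the denominator (3 \left(y + 3\right) \left(2 y - 1\right)) and decompose: f = - \frac{8}{21 \left(2 y - 1\right)} + \frac{4}{21 \left(y + 3\right)}; each piece integrates to a log, atan, or power term.
F(y) = \frac{4 \left(- \log{\left(y - \frac{1}{2} \right)} + \log{\left(y + 3 \right)}\right)}{21} is an antiderivative of f.
Check: d/dy[\frac{4 \left(- \log{\left(y - \frac{1}{2} \right)} + \log{\left(y + 3 \right)}\right)}{21}] = - \frac{4}{6 y^{2} + 15 y - 9}, which equals f(y).
F(4) = - \frac{4 \log{\left(\frac{7}{2} \right)}}{21} + \frac{4 \log{\left(7 \right)}}{21}; F(3/2) = \frac{4 \log{\left(\frac{9}{2} \right)}}{21}.
Integral = F(4) - F(3/2) = - \frac{4 \log{\left(\frac{9}{2} \right)}}{21} - \frac{4 \log{\left(\frac{7}{2} \right)}}{21} + \frac{4 \log{\left(7 \right)}}{21}.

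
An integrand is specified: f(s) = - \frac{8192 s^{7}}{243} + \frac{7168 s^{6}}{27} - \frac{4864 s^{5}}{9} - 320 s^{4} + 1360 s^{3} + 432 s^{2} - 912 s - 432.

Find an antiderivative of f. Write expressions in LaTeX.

An antiderivative is F(s) = - \frac{1024 s^{8}}{243} + \frac{1024 s^{7}}{27} - \frac{2432 s^{6}}{27} - 64 s^{5} + 340 s^{4} + 144 s^{3} - 456 s^{2} - 432 s.

The substitution u = \frac{4 s^{2}}{3} - 3 s - 3 works: f is exactly (dF/du)*(du/ds) for that inner function.
Check: d/ds[- \frac{1024 s^{8}}{243} + \frac{1024 s^{7}}{27} - \frac{2432 s^{6}}{27} - 64 s^{5} + 340 s^{4} + 144 s^{3} - 456 s^{2} - 432 s] = - \frac{8192 s^{7}}{243} + \frac{7168 s^{6}}{27} - \frac{4864 s^{5}}{9} - 320 s^{4} + 1360 s^{3} + 432 s^{2} - 912 s - 432 = f(s).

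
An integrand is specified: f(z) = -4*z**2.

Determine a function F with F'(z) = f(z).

Check any antiderivative F(z) by computing F'(z) and comparing it with f(z).
Check: d/dz[-4*z**3/3] = -4*z**2 = f(z).

An antiderivative is F(z) = -4*z**3/3.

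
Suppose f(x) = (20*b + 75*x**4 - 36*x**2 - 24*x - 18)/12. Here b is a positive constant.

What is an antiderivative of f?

An antiderivative is F(x) = x*(20*b + 15*x**4 - 12*x**2 - 12*x - 18)/12.

Check any antiderivative F(x) by computing F'(x) and comparing it with f(x).
Check: d/dx[x*(20*b + 15*x**4 - 12*x**2 - 12*x - 18)/12] = 5*b/3 + 25*x**4/4 - 3*x**2 - 2*x - 3/2, which equals f(x).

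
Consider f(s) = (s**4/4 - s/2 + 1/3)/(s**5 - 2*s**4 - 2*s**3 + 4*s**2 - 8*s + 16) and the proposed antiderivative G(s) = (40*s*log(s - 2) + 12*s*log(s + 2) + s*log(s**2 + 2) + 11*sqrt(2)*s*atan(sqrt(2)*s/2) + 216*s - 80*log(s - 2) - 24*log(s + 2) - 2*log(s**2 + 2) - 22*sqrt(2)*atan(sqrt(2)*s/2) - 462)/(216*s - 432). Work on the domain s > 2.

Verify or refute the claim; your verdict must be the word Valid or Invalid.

d/ds[G] = (3*s**4 - 6*s + 4)/(12*s**5 - 24*s**4 - 24*s**3 + 48*s**2 - 96*s + 192)
This equals f(s) exactly, so the claim holds.

Valid - the claim checks out under differentiation.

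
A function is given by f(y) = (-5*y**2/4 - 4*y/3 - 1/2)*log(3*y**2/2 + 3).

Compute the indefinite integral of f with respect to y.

Check any antiderivative F(y) by computing F'(y) and comparing it with f(y).
Check: d/dy[-5*y**3*log(y**2/2 + 1)/12 - 5*y**3*log(3)/12 + 5*y**3/18 - 2*y**2*log(y**2/2 + 1)/3 - 2*y**2*log(3)/3 + 2*y**2/3 - y*log(y**2/2 + 1)/2 - 2*y/3 - y*log(3)/2 - 4*log(y**2 + 2)/3 + 2*sqrt(2)*atan(sqrt(2)*y/2)/3] = -5*y**2*log(y**2/2 + 1)/4 - 5*y**2*log(3)/4 - 4*y*log(y**2/2 + 1)/3 - 4*y*log(3)/3 - log(y**2/2 + 1)/2 - log(3)/2, which equals f(y).

F(y) = -5*y**3*log(y**2/2 + 1)/12 - 5*y**3*log(3)/12 + 5*y**3/18 - 2*y**2*log(y**2/2 + 1)/3 - 2*y**2*log(3)/3 + 2*y**2/3 - y*log(y**2/2 + 1)/2 - 2*y/3 - y*log(3)/2 - 4*log(y**2 + 2)/3 + 2*sqrt(2)*atan(sqrt(2)*y/2)/3 + C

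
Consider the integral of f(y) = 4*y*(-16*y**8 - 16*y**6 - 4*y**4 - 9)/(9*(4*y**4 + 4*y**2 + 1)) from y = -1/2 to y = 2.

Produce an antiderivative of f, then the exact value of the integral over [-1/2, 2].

Antiderivative: F(y) = -8*y**6/27 + 2/(4*y**2 + 2); value = -1405/72

Any candidate F(y) must reproduce f(y) exactly when differentiated.
F(y) = -8*y**6/27 + 2/(4*y**2 + 2) is an antiderivative of f.
Check: d/dy[-8*y**6/27 + 2/(4*y**2 + 2)] = (-64*y**9 - 64*y**7 - 16*y**5 - 36*y)/(36*y**4 + 36*y**2 + 9), which equals f(y).
F(2) = -509/27; F(-1/2) = 143/216.
Integral = F(2) - F(-1/2) = -1405/72.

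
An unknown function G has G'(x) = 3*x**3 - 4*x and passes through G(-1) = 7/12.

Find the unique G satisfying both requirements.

G(x) = 3*x**4/4 - 2*x**2 + 11/6

G'(x) matches the chain-rule pattern g'(h)*h' with inner function h(x) = 3*x**2/4 - 1; substituting u = h(x) collapses the integral.
A general antiderivative is 4*(3*x**2/4 - 1)**2/3 + C.
The condition gives C = 7/12 - (1/12) = 1/2.
So G(x) = 3*x**4/4 - 2*x**2 + 11/6.
Check: d/dx[3*x**4/4 - 2*x**2 + 11/6] = 3*x**3 - 4*x = G'(x).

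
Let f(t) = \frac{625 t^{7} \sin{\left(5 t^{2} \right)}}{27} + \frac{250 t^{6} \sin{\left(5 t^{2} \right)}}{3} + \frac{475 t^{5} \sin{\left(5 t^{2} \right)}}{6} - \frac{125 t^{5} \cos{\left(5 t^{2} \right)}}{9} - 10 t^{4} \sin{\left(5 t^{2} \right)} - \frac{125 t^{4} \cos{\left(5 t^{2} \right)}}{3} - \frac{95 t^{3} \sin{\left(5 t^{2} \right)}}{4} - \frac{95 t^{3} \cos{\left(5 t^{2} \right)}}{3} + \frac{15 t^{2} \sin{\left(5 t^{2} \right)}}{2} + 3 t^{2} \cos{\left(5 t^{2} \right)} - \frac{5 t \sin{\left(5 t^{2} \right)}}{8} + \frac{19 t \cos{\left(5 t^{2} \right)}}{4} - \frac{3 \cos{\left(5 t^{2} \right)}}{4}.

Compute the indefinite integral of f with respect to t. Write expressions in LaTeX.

F(t) = - \frac{125 t^{6} \cos{\left(5 t^{2} \right)}}{54} - \frac{25 t^{5} \cos{\left(5 t^{2} \right)}}{3} - \frac{95 t^{4} \cos{\left(5 t^{2} \right)}}{12} + t^{3} \cos{\left(5 t^{2} \right)} + \frac{19 t^{2} \cos{\left(5 t^{2} \right)}}{8} - \frac{3 t \cos{\left(5 t^{2} \right)}}{4} + \frac{\cos{\left(5 t^{2} \right)}}{16} + C

f has the shape u'v + uv' for u = - \frac{\left(\frac{5 t^{2}}{3} + 2 t - \frac{1}{2}\right)^{3}}{2} and v = \cos{\left(5 t^{2} \right)} — it is the derivative of the product u*v.
Check: d/dt[- \frac{125 t^{6} \cos{\left(5 t^{2} \right)}}{54} - \frac{25 t^{5} \cos{\left(5 t^{2} \right)}}{3} - \frac{95 t^{4} \cos{\left(5 t^{2} \right)}}{12} + t^{3} \cos{\left(5 t^{2} \right)} + \frac{19 t^{2} \cos{\left(5 t^{2} \right)}}{8} - \frac{3 t \cos{\left(5 t^{2} \right)}}{4} + \frac{\cos{\left(5 t^{2} \right)}}{16}] = \frac{625 t^{7} \sin{\left(5 t^{2} \right)}}{27} + \frac{250 t^{6} \sin{\left(5 t^{2} \right)}}{3} + \frac{475 t^{5} \sin{\left(5 t^{2} \right)}}{6} - \frac{125 t^{5} \cos{\left(5 t^{2} \right)}}{9} - 10 t^{4} \sin{\left(5 t^{2} \right)} - \frac{125 t^{4} \cos{\left(5 t^{2} \right)}}{3} - \frac{95 t^{3} \sin{\left(5 t^{2} \right)}}{4} - \frac{95 t^{3} \cos{\left(5 t^{2} \right)}}{3} + \frac{15 t^{2} \sin{\left(5 t^{2} \right)}}{2} + 3 t^{2} \cos{\left(5 t^{2} \right)} - \frac{5 t \sin{\left(5 t^{2} \right)}}{8} + \frac{19 t \cos{\left(5 t^{2} \right)}}{4} - \frac{3 \cos{\left(5 t^{2} \right)}}{4} = f(t).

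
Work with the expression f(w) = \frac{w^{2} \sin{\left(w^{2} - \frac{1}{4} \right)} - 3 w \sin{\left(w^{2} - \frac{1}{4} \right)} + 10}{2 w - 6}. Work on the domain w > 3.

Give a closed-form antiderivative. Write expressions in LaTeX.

Recover f(w) by differentiating a candidate F(w); any mismatch rules it out.
Check: d/dw[- \frac{- 20 \log{\left(2 w - 6 \right)} + \cos{\left(w^{2} - \frac{1}{4} \right)}}{4}] = \frac{w^{2} \sin{\left(w^{2} - \frac{1}{4} \right)} - 3 w \sin{\left(w^{2} - \frac{1}{4} \right)} + 10}{2 w - 6} = f(w).

An antiderivative is F(w) = - \frac{- 20 \log{\left(2 w - 6 \right)} + \cos{\left(w^{2} - \frac{1}{4} \right)}}{4}.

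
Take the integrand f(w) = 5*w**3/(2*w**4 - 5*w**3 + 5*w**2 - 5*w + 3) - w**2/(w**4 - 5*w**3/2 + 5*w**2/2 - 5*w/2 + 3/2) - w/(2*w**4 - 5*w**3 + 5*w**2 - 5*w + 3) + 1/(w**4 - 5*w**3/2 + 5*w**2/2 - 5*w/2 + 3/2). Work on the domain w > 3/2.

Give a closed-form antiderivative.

An antiderivative is F(w) = 103*log(w - 3/2)/26 - 2*log(w - 1) + 7*log(w**2 + 1)/26 + 17*atan(w)/13.

The denominator factors as (w - 1)*(2*w - 3)*(w**2 + 1); partial fractions split f into directly integrable pieces: (7*w + 17)/(13*(w**2 + 1)) + 103/(13*(2*w - 3)) - 2/(w - 1).
Check: d/dw[103*log(w - 3/2)/26 - 2*log(w - 1) + 7*log(w**2 + 1)/26 + 17*atan(w)/13] = (5*w**3 - 2*w**2 - w + 2)/(2*w**4 - 5*w**3 + 5*w**2 - 5*w + 3), which equals f(w).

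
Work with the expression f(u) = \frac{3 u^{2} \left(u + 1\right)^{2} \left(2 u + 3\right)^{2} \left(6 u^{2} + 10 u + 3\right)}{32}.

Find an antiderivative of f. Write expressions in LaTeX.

Recognize the product-rule pattern: f = v'r + vr' with v = - 2 u^{3}, r = \left(- \frac{u^{2}}{2} - \frac{5 u}{4} - \frac{3}{4}\right)^{3}, so integration by parts undoes it.
Check: d/du[\frac{u^{9}}{4} + \frac{15 u^{8}}{8} + \frac{93 u^{7}}{16} + \frac{305 u^{6}}{32} + \frac{279 u^{5}}{32} + \frac{135 u^{4}}{32} + \frac{27 u^{3}}{32}] = \frac{9 u^{8}}{4} + 15 u^{7} + \frac{651 u^{6}}{16} + \frac{915 u^{5}}{16} + \frac{1395 u^{4}}{32} + \frac{135 u^{3}}{8} + \frac{81 u^{2}}{32}, which equals f(u).

An antiderivative is F(u) = \frac{u^{9}}{4} + \frac{15 u^{8}}{8} + \frac{93 u^{7}}{16} + \frac{305 u^{6}}{32} + \frac{279 u^{5}}{32} + \frac{135 u^{4}}{32} + \frac{27 u^{3}}{32}.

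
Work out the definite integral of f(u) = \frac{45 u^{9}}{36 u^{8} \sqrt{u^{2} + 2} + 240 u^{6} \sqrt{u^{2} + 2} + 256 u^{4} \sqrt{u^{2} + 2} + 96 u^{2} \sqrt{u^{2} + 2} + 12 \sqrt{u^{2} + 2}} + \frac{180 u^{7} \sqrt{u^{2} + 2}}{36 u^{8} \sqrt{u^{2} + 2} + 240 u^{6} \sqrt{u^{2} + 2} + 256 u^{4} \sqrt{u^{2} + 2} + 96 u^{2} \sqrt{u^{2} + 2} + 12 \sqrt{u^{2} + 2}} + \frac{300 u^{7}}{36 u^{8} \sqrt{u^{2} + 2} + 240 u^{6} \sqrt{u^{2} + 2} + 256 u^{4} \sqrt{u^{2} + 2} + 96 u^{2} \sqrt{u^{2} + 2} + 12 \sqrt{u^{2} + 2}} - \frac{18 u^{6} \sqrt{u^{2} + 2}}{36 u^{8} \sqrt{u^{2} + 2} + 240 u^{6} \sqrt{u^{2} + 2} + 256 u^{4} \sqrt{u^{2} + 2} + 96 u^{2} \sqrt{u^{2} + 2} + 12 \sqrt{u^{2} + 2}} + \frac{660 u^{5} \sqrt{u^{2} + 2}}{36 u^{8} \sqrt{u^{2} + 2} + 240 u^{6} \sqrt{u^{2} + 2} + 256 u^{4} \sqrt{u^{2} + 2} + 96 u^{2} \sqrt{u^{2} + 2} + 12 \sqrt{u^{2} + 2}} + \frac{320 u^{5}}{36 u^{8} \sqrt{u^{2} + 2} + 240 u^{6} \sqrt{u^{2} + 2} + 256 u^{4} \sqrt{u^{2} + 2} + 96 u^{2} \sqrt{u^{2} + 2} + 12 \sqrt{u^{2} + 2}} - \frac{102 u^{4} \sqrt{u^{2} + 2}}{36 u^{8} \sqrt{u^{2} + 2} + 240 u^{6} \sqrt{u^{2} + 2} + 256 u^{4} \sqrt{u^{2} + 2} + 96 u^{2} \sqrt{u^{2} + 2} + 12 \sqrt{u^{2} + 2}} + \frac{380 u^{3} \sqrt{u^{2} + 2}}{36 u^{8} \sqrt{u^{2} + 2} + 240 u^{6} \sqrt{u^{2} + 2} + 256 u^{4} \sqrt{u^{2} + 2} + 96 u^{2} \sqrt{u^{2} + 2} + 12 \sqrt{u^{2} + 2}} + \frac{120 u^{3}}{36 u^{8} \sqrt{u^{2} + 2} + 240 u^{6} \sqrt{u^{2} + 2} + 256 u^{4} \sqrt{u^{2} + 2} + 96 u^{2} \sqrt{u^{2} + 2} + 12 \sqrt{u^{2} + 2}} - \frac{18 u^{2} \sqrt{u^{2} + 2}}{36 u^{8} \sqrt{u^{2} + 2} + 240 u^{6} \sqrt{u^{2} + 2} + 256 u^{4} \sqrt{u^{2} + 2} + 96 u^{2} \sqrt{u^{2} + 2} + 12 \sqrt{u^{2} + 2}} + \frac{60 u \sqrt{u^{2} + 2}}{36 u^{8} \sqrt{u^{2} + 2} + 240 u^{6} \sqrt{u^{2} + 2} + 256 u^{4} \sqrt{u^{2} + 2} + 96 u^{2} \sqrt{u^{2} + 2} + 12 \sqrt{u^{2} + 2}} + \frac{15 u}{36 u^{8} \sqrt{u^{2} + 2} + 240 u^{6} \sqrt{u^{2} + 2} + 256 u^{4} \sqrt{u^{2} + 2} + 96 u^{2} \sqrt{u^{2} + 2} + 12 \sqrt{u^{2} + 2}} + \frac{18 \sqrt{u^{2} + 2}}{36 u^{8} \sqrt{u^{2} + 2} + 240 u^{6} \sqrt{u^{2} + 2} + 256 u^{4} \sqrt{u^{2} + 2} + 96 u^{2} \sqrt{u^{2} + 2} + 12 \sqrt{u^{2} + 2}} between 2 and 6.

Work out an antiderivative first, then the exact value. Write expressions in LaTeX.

Antiderivative: F(u) = \frac{u}{2 u^{2} + \frac{2}{3}} + \frac{5 \sqrt{u^{2} + 2}}{4} + \frac{5 \log{\left(\frac{u^{4}}{3} + 2 u^{2} + 1 \right)}}{4}; value = - \frac{5 \log{\left(\frac{43}{3} \right)}}{4} - \frac{5 \sqrt{6}}{4} - \frac{210}{1417} + \frac{5 \sqrt{38}}{4} + \frac{5 \log{\left(505 \right)}}{4}

The integrand splits into summands that can be handled one at a time.
F(u) = \frac{u}{2 u^{2} + \frac{2}{3}} + \frac{5 \sqrt{u^{2} + 2}}{4} + \frac{5 \log{\left(\frac{u^{4}}{3} + 2 u^{2} + 1 \right)}}{4} is an antiderivative of f.
Check: d/du[\frac{u}{2 u^{2} + \frac{2}{3}} + \frac{5 \sqrt{u^{2} + 2}}{4} + \frac{5 \log{\left(\frac{u^{4}}{3} + 2 u^{2} + 1 \right)}}{4}] = \frac{45 u^{9} + 180 u^{7} \sqrt{u^{2} + 2} + 300 u^{7} - 18 u^{6} \sqrt{u^{2} + 2} + 660 u^{5} \sqrt{u^{2} + 2} + 320 u^{5} - 102 u^{4} \sqrt{u^{2} + 2} + 380 u^{3} \sqrt{u^{2} + 2} + 120 u^{3} - 18 u^{2} \sqrt{u^{2} + 2} + 60 u \sqrt{u^{2} + 2} + 15 u + 18 \sqrt{u^{2} + 2}}{36 u^{8} \sqrt{u^{2} + 2} + 240 u^{6} \sqrt{u^{2} + 2} + 256 u^{4} \sqrt{u^{2} + 2} + 96 u^{2} \sqrt{u^{2} + 2} + 12 \sqrt{u^{2} + 2}}, which equals f(u).
F(6) = \frac{9}{109} + \frac{5 \sqrt{38}}{4} + \frac{5 \log{\left(505 \right)}}{4}; F(2) = \frac{3}{13} + \frac{5 \sqrt{6}}{4} + \frac{5 \log{\left(\frac{43}{3} \right)}}{4}.
Integral = F(6) - F(2) = - \frac{5 \log{\left(\frac{43}{3} \right)}}{4} - \frac{5 \sqrt{6}}{4} - \frac{210}{1417} + \frac{5 \sqrt{38}}{4} + \frac{5 \log{\left(505 \right)}}{4}.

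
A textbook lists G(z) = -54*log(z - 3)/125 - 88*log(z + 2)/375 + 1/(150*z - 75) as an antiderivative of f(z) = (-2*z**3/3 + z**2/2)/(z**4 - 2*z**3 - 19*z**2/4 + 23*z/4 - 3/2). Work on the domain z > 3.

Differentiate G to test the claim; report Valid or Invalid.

Valid: G'(z) = f(z).

d/dz[G] = (-8*z**3 + 6*z**2)/(12*z**4 - 24*z**3 - 57*z**2 + 69*z - 18)
This equals f(z) exactly, so the claim holds.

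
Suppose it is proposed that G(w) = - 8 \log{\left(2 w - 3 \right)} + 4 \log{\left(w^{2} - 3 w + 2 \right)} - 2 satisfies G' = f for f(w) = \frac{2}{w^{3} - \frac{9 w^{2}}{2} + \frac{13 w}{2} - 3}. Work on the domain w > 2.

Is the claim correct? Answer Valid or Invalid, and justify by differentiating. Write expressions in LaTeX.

d/dw[G] = \frac{4}{2 w^{3} - 9 w^{2} + 13 w - 6}
This equals f(w) exactly, so the claim holds.

Valid. The derivative of G reproduces f.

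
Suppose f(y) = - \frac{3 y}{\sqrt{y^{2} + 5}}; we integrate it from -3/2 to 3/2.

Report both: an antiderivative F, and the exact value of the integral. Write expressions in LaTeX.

f matches the chain-rule pattern g'(h)*h' with inner function h(y) = y^{2} + 5; substituting u = h(y) collapses the integral.
F(y) = - 3 \sqrt{y^{2} + 5} is an antiderivative of f.
Check: d/dy[- 3 \sqrt{y^{2} + 5}] = - \frac{3 y}{\sqrt{y^{2} + 5}} = f(y).
F(3/2) = - \frac{3 \sqrt{29}}{2}; F(-3/2) = - \frac{3 \sqrt{29}}{2}.
Integral = F(3/2) - F(-3/2) = 0.

Antiderivative: F(y) = - 3 \sqrt{y^{2} + 5}; value = 0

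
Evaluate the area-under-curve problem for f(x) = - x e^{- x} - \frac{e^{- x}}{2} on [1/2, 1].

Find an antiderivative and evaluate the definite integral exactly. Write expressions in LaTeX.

Recognize the product-rule pattern: f = u'v + uv' with u = x + \frac{3}{2}, v = e^{- x}, so integration by parts undoes it.
F(x) = \frac{\left(2 x + 3\right) e^{- x}}{2} is an antiderivative of f.
Check: d/dx[\frac{\left(2 x + 3\right) e^{- x}}{2}] = \frac{\left(- 2 x - 1\right) e^{- x}}{2}, which equals f(x).
F(1) = \frac{5}{2 e}; F(1/2) = \frac{2}{e^{\frac{1}{2}}}.
Integral = F(1) - F(1/2) = - \frac{2}{e^{\frac{1}{2}}} + \frac{5}{2 e}.

Antiderivative: F(x) = \frac{\left(2 x + 3\right) e^{- x}}{2}; value = - \frac{2}{e^{\frac{1}{2}}} + \frac{5}{2 e}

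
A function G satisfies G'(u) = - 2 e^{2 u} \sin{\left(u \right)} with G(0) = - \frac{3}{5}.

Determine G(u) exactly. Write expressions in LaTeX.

Since d/du undoes antidifferentiation here, G(u) must give back the stated G'(u).
A general antiderivative is - \frac{4 e^{2 u} \sin{\left(u \right)}}{5} + \frac{2 e^{2 u} \cos{\left(u \right)}}{5} + C.
The condition gives C = - \frac{3}{5} - (\frac{2}{5}) = -1.
So G(u) = - \frac{4 e^{2 u} \sin{\left(u \right)}}{5} + \frac{2 e^{2 u} \cos{\left(u \right)}}{5} - 1.
Check: d/du[- \frac{4 e^{2 u} \sin{\left(u \right)}}{5} + \frac{2 e^{2 u} \cos{\left(u \right)}}{5} - 1] = - 2 e^{2 u} \sin{\left(u \right)} = G'(u).

G(u) = - \frac{4 e^{2 u} \sin{\left(u \right)}}{5} + \frac{2 e^{2 u} \cos{\left(u \right)}}{5} - 1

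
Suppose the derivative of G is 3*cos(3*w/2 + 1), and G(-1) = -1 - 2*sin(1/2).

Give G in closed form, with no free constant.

The proposed G(w) is checked by its d/dw: the result must match the given G'(w).
A general antiderivative is 2*sin(3*w/2 + 1) + C.
The condition gives C = -1 - 2*sin(1/2) - (-2*sin(1/2)) = -1.
So G(w) = 2*sin(3*w/2 + 1) - 1.
Check: d/dw[2*sin(3*w/2 + 1) - 1] = 3*cos(3*w/2 + 1) = G'(w).

G(w) = 2*sin(3*w/2 + 1) - 1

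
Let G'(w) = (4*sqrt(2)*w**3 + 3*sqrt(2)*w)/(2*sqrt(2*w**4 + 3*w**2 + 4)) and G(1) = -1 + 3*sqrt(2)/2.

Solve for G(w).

The substitution u = w**4 + 3*w**2/2 + 2 works: G'(w) is exactly (dG/du)*(du/dw) for that inner function.
A general antiderivative is sqrt(w**4 + 3*w**2/2 + 2) + C.
The condition gives C = -1 + 3*sqrt(2)/2 - (3*sqrt(2)/2) = -1.
So G(w) = sqrt(w**4 + 3*w**2/2 + 2) - 1.
Check: d/dw[sqrt(w**4 + 3*w**2/2 + 2) - 1] = (4*sqrt(2)*w**3 + 3*sqrt(2)*w)/(2*sqrt(2*w**4 + 3*w**2 + 4)) = G'(w).

G(w) = sqrt(w**4 + 3*w**2/2 + 2) - 1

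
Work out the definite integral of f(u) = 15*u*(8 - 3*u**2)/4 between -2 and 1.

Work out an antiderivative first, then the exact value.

Antiderivative: F(u) = -5*(3*u**2 - 8)**2/16; value = -45/16

The substitution w = 2 - 3*u**2/4 works: f is exactly (dF/dw)*(dw/du) for that inner function.
F(u) = -5*(3*u**2 - 8)**2/16 is an antiderivative of f.
Check: d/du[-5*(3*u**2 - 8)**2/16] = -45*u**3/4 + 30*u, which equals f(u).
F(1) = -125/16; F(-2) = -5.
Integral = F(1) - F(-2) = -45/16.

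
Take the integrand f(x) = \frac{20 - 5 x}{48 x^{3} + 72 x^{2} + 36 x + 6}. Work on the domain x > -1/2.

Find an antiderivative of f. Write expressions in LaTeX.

An antiderivative is F(x) = - \frac{5 \left(x^{2} + 2\right)}{12 \left(2 x + 1\right)^{2}}.

Recognize the product-rule pattern: f = u'v + uv' with u = - \frac{5}{4 \left(2 x + 1\right)^{2}}, v = \frac{x^{2}}{3} + \frac{2}{3}, so integration by parts undoes it.
Check: d/dx[- \frac{5 \left(x^{2} + 2\right)}{12 \left(2 x + 1\right)^{2}}] = \frac{20 - 5 x}{48 x^{3} + 72 x^{2} + 36 x + 6} = f(x).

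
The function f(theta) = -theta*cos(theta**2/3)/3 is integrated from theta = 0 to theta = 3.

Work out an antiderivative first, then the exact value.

The substitution u = theta**2/3 works: f is exactly (dF/du)*(du/dtheta) for that inner function.
F(theta) = -sin(theta**2/3)/2 is an antiderivative of f.
Check: d/dtheta[-sin(theta**2/3)/2] = -theta*cos(theta**2/3)/3 = f(theta).
F(3) = -sin(3)/2; F(0) = 0.
Integral = F(3) - F(0) = -sin(3)/2.

Antiderivative: F(theta) = -sin(theta**2/3)/2; value = -sin(3)/2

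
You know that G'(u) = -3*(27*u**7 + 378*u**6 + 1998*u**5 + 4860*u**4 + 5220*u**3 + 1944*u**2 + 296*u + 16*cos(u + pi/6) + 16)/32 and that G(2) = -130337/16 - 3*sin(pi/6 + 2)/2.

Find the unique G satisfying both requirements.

Whatever form G(u) takes, its d/du must return the stated G'(u).
A general antiderivative is -(3*u**2/4 + 3*u + 1/2)**4 - 3*sin(u + pi/6)/2 + C.
The condition gives C = -130337/16 - 3*sin(pi/6 + 2)/2 - (-130321/16 - 3*sin(pi/6 + 2)/2) = -1.
So G(u) = -(81*u**8 + 1296*u**7 + 7992*u**6 + 23328*u**5 + 31320*u**4 + 15552*u**3 + 3552*u**2 + 384*u + 384*sin(u + pi/6) + 272)/256.
Check: d/du[-(81*u**8 + 1296*u**7 + 7992*u**6 + 23328*u**5 + 31320*u**4 + 15552*u**3 + 3552*u**2 + 384*u + 384*sin(u + pi/6) + 272)/256] = -81*u**7/32 - 567*u**6/16 - 2997*u**5/16 - 3645*u**4/8 - 3915*u**3/8 - 729*u**2/4 - 111*u/4 - 3*cos(u + pi/6)/2 - 3/2, which equals G'(u).

G(u) = -(81*u**8 + 1296*u**7 + 7992*u**6 + 23328*u**5 + 31320*u**4 + 15552*u**3 + 3552*u**2 + 384*u + 384*sin(u + pi/6) + 272)/256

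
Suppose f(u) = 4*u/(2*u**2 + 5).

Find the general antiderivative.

f matches the chain-rule pattern g'(h)*h' with inner function h(u) = u**2 + 5/2; substituting w = h(u) collapses the integral.
Check: d/du[log(u**2 + 5/2)] = 4*u/(2*u**2 + 5) = f(u).

F(u) = log(u**2 + 5/2) + C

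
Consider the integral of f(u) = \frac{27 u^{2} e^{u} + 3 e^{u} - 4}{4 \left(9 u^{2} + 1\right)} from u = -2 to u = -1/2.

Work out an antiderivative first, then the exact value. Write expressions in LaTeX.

A first test for any F(u): its u-derivative must equal f(u) identically.
F(u) = \frac{3 e^{u}}{4} - \frac{\operatorname{atan}{\left(3 u \right)}}{3} is an antiderivative of f.
Check: d/du[\frac{3 e^{u}}{4} - \frac{\operatorname{atan}{\left(3 u \right)}}{3}] = \frac{27 u^{2} e^{u} + 3 e^{u} - 4}{36 u^{2} + 4}, which equals f(u).
F(-1/2) = \frac{\operatorname{atan}{\left(\frac{3}{2} \right)}}{3} + \frac{3}{4 e^{\frac{1}{2}}}; F(-2) = \frac{3}{4 e^{2}} + \frac{\operatorname{atan}{\left(6 \right)}}{3}.
Integral = F(-1/2) - F(-2) = - \frac{\operatorname{atan}{\left(6 \right)}}{3} - \frac{3}{4 e^{2}} + \frac{\operatorname{atan}{\left(\frac{3}{2} \right)}}{3} + \frac{3}{4 e^{\frac{1}{2}}}.

Antiderivative: F(u) = \frac{3 e^{u}}{4} - \frac{\operatorname{atan}{\left(3 u \right)}}{3}; value = - \frac{\operatorname{atan}{\left(6 \right)}}{3} - \frac{3}{4 e^{2}} + \frac{\operatorname{atan}{\left(\frac{3}{2} \right)}}{3} + \frac{3}{4 e^{\frac{1}{2}}}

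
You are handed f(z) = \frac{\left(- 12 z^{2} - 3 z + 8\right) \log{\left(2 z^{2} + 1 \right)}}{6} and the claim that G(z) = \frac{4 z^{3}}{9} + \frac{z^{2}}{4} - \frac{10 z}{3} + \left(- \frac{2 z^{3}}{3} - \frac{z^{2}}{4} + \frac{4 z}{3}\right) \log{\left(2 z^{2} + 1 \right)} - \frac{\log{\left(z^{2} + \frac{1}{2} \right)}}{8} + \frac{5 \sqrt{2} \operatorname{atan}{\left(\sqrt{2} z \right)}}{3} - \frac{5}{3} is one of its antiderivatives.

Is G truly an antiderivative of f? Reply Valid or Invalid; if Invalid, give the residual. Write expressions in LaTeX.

d/dz[G] = - 2 z^{2} \log{\left(2 z^{2} + 1 \right)} - \frac{z \log{\left(2 z^{2} + 1 \right)}}{2} + \frac{4 \log{\left(2 z^{2} + 1 \right)}}{3}
This equals f(z) exactly, so the claim holds.

Valid - differentiating G returns exactly f.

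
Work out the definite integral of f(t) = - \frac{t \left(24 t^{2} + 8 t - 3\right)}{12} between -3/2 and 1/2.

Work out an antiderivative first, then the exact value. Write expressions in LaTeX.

Recover f(t) by differentiating a candidate F(t); any mismatch rules it out.
F(t) = - \frac{t^{4}}{2} - \frac{2 t^{3}}{9} + \frac{t^{2}}{8} is an antiderivative of f.
Check: d/dt[- \frac{t^{4}}{2} - \frac{2 t^{3}}{9} + \frac{t^{2}}{8}] = - 2 t^{3} - \frac{2 t^{2}}{3} + \frac{t}{4}, which equals f(t).
F(1/2) = - \frac{1}{36}; F(-3/2) = - \frac{3}{2}.
Integral = F(1/2) - F(-3/2) = \frac{53}{36}.

Antiderivative: F(t) = - \frac{t^{4}}{2} - \frac{2 t^{3}}{9} + \frac{t^{2}}{8}; value = \frac{53}{36}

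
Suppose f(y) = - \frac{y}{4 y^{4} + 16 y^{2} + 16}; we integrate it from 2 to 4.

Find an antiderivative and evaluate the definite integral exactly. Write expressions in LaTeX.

f matches the chain-rule pattern g'(h)*h' with inner function h(y) = 2 y^{2} + 4; substituting u = h(y) collapses the integral.
F(y) = \frac{1}{8 \left(y^{2} + 2\right)} is an antiderivative of f.
Check: d/dy[\frac{1}{8 \left(y^{2} + 2\right)}] = - \frac{y}{4 y^{4} + 16 y^{2} + 16} = f(y).
F(4) = \frac{1}{144}; F(2) = \frac{1}{48}.
Integral = F(4) - F(2) = - \frac{1}{72}.

Antiderivative: F(y) = \frac{1}{8 \left(y^{2} + 2\right)}; value = - \frac{1}{72}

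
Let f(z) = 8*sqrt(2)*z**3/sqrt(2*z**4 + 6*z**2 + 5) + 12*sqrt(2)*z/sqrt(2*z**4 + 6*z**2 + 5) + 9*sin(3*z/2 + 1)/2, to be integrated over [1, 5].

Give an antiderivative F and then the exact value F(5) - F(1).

Antiderivative: F(z) = 4*sqrt(z**4 + 3*z**2 + 5/2) - 3*cos(3*z/2 + 1); value = -2*sqrt(26) + 3*cos(5/2) - 3*cos(17/2) + 2*sqrt(2810)

The integrand splits into summands that can be handled one at a time.
F(z) = 4*sqrt(z**4 + 3*z**2 + 5/2) - 3*cos(3*z/2 + 1) is an antiderivative of f.
Check: d/dz[4*sqrt(z**4 + 3*z**2 + 5/2) - 3*cos(3*z/2 + 1)] = (16*sqrt(2)*z**3 + 24*sqrt(2)*z + 9*sqrt(2*z**4 + 6*z**2 + 5)*sin(3*z/2 + 1))/(2*sqrt(2*z**4 + 6*z**2 + 5)), which equals f(z).
F(5) = -3*cos(17/2) + 2*sqrt(2810); F(1) = -3*cos(5/2) + 2*sqrt(26).
Integral = F(5) - F(1) = -2*sqrt(26) + 3*cos(5/2) - 3*cos(17/2) + 2*sqrt(2810).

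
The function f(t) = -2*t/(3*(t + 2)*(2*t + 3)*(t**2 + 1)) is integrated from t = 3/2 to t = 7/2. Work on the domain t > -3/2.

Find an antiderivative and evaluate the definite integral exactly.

Factor the denominator (3*(t + 2)*(2*t + 3)*(t**2 + 1)) and decompose: f = -2*(4*t + 7)/(195*(t**2 + 1)) + 8/(13*(2*t + 3)) - 4/(15*(t + 2)); each piece integrates to a log, atan, or power term.
F(t) = 2*(30*log(t + 3/2) - 26*log(t + 2) - 2*log(t**2 + 1) - 7*atan(t))/195 is an antiderivative of f.
Check: d/dt[2*(30*log(t + 3/2) - 26*log(t + 2) - 2*log(t**2 + 1) - 7*atan(t))/195] = -2*t/(6*t**4 + 21*t**3 + 24*t**2 + 21*t + 18), which equals f(t).
F(7/2) = -4*log(11/2)/15 - 14*atan(7/2)/195 - 4*log(53/4)/195 + 4*log(5)/13; F(3/2) = -4*log(7/2)/15 - 14*atan(3/2)/195 - 4*log(13/4)/195 + 4*log(3)/13.
Integral = F(7/2) - F(3/2) = -4*log(11/2)/15 - 4*log(3)/13 - 14*atan(7/2)/195 - 4*log(53/4)/195 + 4*log(13/4)/195 + 14*atan(3/2)/195 + 4*log(7/2)/15 + 4*log(5)/13.

Antiderivative: F(t) = 2*(30*log(t + 3/2) - 26*log(t + 2) - 2*log(t**2 + 1) - 7*atan(t))/195; value = -4*log(11/2)/15 - 4*log(3)/13 - 14*atan(7/2)/195 - 4*log(53/4)/195 + 4*log(13/4)/195 + 14*atan(3/2)/195 + 4*log(7/2)/15 + 4*log(5)/13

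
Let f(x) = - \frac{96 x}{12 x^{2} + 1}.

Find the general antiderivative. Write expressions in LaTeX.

f matches the chain-rule pattern g'(h)*h' with inner function h(x) = 4 x^{2} + \frac{1}{3}; substituting u = h(x) collapses the integral.
Check: d/dx[- 4 \log{\left(4 x^{2} + \frac{1}{3} \right)}] = - \frac{96 x}{12 x^{2} + 1} = f(x).

F(x) = - 4 \log{\left(4 x^{2} + \frac{1}{3} \right)} + C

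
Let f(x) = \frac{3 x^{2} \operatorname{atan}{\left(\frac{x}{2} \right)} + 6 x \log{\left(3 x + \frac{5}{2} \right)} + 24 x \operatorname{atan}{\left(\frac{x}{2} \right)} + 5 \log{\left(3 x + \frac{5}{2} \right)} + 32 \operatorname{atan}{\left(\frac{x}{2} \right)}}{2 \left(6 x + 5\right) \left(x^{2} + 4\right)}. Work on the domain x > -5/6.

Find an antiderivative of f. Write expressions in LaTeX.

f has the shape u'v + uv' for u = \frac{\log{\left(3 x + \frac{5}{2} \right)}}{4} + \frac{\operatorname{atan}{\left(\frac{x}{2} \right)}}{2} and v = \operatorname{atan}{\left(\frac{x}{2} \right)} — it is the derivative of the product u*v.
Check: d/dx[- \frac{\left(- \log{\left(3 x + \frac{5}{2} \right)} - 2 \operatorname{atan}{\left(\frac{x}{2} \right)}\right) \operatorname{atan}{\left(\frac{x}{2} \right)}}{4}] = \frac{3 x^{2} \operatorname{atan}{\left(\frac{x}{2} \right)} + 6 x \log{\left(3 x + \frac{5}{2} \right)} + 24 x \operatorname{atan}{\left(\frac{x}{2} \right)} + 5 \log{\left(3 x + \frac{5}{2} \right)} + 32 \operatorname{atan}{\left(\frac{x}{2} \right)}}{12 x^{3} + 10 x^{2} + 48 x + 40}, which equals f(x).

An antiderivative is F(x) = - \frac{\left(- \log{\left(3 x + \frac{5}{2} \right)} - 2 \operatorname{atan}{\left(\frac{x}{2} \right)}\right) \operatorname{atan}{\left(\frac{x}{2} \right)}}{4}.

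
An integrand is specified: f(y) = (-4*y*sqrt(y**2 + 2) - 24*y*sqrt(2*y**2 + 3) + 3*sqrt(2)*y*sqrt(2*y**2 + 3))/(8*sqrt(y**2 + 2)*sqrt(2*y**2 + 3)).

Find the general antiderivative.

A first test for any F(y): its y-derivative must equal f(y) identically.
Check: d/dy[3*sqrt(y**2/2 + 1)/4 - 3*sqrt(y**2 + 2) - sqrt(2*y**2 + 3)/4] = (-4*y*sqrt(y**2 + 2) - 24*y*sqrt(2*y**2 + 3) + 3*sqrt(2)*y*sqrt(2*y**2 + 3))/(8*sqrt(y**2 + 2)*sqrt(2*y**2 + 3)) = f(y).

F(y) = 3*sqrt(y**2/2 + 1)/4 - 3*sqrt(y**2 + 2) - sqrt(2*y**2 + 3)/4 + C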